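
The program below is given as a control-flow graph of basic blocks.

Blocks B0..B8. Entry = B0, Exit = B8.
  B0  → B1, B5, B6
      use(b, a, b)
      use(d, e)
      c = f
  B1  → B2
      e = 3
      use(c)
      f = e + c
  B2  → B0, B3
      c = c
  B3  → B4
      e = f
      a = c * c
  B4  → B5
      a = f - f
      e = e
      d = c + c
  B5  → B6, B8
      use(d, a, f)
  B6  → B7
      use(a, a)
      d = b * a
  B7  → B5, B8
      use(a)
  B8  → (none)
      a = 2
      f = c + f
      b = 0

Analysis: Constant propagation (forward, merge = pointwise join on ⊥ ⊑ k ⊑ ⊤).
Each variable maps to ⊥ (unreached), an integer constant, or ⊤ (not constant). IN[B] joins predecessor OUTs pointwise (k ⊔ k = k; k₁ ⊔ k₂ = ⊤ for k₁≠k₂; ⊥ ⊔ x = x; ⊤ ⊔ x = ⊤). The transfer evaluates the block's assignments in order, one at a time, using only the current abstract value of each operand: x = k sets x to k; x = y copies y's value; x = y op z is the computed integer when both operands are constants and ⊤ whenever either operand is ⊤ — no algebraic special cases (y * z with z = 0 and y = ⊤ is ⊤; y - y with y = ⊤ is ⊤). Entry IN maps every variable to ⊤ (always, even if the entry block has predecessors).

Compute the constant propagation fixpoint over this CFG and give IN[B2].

Per-block solution:
  B0: | IN=(all ⊤) | OUT=(all ⊤)
  B1: | IN=(all ⊤) | OUT={e:3; rest ⊤}
  B2: | IN={e:3; rest ⊤} | OUT={e:3; rest ⊤}
  B3: | IN={e:3; rest ⊤} | OUT=(all ⊤)
  B4: | IN=(all ⊤) | OUT=(all ⊤)
  B5: | IN=(all ⊤) | OUT=(all ⊤)
  B6: | IN=(all ⊤) | OUT=(all ⊤)
  B7: | IN=(all ⊤) | OUT=(all ⊤)
  B8: | IN=(all ⊤) | OUT={a:2, b:0; rest ⊤}

Merge at B2: IN[B2] = OUT[B1] = {a: ⊤, b: ⊤, c: ⊤, d: ⊤, e: 3, f: ⊤}

Answer: {a: ⊤, b: ⊤, c: ⊤, d: ⊤, e: 3, f: ⊤}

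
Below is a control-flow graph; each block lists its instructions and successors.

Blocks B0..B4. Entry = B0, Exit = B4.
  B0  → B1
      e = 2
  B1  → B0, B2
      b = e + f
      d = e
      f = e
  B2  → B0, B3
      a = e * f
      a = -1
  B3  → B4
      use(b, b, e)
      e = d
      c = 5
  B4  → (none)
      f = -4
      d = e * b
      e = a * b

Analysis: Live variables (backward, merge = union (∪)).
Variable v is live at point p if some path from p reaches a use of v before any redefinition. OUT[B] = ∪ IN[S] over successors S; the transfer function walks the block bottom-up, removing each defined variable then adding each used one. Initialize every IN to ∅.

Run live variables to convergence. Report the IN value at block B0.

Answer: {f}

Derivation:
Fixpoint table:
  B0:   IN={f}   OUT={e, f}
  B1:   IN={e, f}   OUT={b, d, e, f}
  B2:   IN={b, d, e, f}   OUT={a, b, d, e, f}
  B3:   IN={a, b, d, e}   OUT={a, b, e}
  B4:   IN={a, b, e}   OUT={}

Merge at B0: OUT[B0] = IN[B1] = {e, f}
Applying B0's transfer function to that OUT value gives IN[B0] (row B0 above).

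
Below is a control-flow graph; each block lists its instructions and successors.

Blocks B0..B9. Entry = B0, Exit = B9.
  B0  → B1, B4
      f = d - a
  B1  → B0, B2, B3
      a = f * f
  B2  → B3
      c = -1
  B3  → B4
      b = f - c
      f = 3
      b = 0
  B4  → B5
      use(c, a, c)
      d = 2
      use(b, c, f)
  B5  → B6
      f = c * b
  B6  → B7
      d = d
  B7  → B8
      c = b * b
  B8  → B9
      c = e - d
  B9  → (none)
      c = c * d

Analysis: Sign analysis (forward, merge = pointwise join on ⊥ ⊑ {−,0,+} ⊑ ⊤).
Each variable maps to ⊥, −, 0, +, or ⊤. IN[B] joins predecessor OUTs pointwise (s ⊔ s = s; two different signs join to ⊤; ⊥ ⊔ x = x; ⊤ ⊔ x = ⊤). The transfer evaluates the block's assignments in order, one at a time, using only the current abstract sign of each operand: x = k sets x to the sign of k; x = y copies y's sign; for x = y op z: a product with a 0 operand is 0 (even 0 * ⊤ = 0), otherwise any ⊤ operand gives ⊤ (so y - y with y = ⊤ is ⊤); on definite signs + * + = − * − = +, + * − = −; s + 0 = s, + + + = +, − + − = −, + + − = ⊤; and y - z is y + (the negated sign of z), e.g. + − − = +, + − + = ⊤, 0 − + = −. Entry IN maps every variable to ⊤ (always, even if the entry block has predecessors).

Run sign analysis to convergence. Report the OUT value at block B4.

Per-block solution:
  B0:  IN=(all ⊤)  OUT=(all ⊤)
  B1:  IN=(all ⊤)  OUT=(all ⊤)
  B2:  IN=(all ⊤)  OUT={c:-; rest ⊤}
  B3:  IN=(all ⊤)  OUT={b:0, f:+; rest ⊤}
  B4:  IN=(all ⊤)  OUT={d:+; rest ⊤}
  B5:  IN={d:+; rest ⊤}  OUT={d:+; rest ⊤}
  B6:  IN={d:+; rest ⊤}  OUT={d:+; rest ⊤}
  B7:  IN={d:+; rest ⊤}  OUT={d:+; rest ⊤}
  B8:  IN={d:+; rest ⊤}  OUT={d:+; rest ⊤}
  B9:  IN={d:+; rest ⊤}  OUT={d:+; rest ⊤}

Merge at B4: IN[B4] = OUT[B0] ⊔ OUT[B3] = {a: ⊤, b: ⊤, c: ⊤, d: ⊤, e: ⊤, f: ⊤}
Applying B4's transfer function to that IN value gives OUT[B4] (row B4 above).

Answer: {a: ⊤, b: ⊤, c: ⊤, d: +, e: ⊤, f: ⊤}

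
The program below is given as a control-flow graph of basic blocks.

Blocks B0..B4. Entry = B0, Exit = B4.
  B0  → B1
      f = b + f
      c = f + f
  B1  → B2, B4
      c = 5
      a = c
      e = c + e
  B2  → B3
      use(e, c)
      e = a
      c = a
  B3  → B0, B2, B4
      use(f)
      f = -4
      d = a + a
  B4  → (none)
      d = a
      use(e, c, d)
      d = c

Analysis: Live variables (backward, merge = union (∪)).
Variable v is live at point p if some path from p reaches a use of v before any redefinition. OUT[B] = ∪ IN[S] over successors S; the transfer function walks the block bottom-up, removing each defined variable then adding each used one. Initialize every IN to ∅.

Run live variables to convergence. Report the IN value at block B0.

Converged values:
  B0: | IN={b, e, f} | OUT={b, e, f}
  B1: | IN={b, e, f} | OUT={a, b, c, e, f}
  B2: | IN={a, b, c, e, f} | OUT={a, b, c, e, f}
  B3: | IN={a, b, c, e, f} | OUT={a, b, c, e, f}
  B4: | IN={a, c, e} | OUT={}

Merge at B0: OUT[B0] = IN[B1] = {b, e, f}
Applying B0's transfer function to that OUT value gives IN[B0] (row B0 above).

Answer: {b, e, f}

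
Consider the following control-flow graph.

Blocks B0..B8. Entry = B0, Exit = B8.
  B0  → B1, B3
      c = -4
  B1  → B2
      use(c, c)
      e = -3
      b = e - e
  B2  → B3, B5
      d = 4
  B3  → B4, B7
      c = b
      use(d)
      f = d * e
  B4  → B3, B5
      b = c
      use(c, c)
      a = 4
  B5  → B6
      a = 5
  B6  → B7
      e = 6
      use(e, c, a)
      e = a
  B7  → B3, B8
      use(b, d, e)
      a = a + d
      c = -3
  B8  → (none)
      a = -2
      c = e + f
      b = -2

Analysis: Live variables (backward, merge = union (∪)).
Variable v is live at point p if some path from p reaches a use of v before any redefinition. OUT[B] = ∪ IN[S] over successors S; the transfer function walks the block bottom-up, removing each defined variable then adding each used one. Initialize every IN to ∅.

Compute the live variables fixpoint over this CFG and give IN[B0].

Answer: {a, b, d, e, f}

Derivation:
Fixpoint table:
  B0:   IN={a, b, d, e, f}   OUT={a, b, c, d, e, f}
  B1:   IN={a, c, f}   OUT={a, b, c, e, f}
  B2:   IN={a, b, c, e, f}   OUT={a, b, c, d, e, f}
  B3:   IN={a, b, d, e}   OUT={a, b, c, d, e, f}
  B4:   IN={c, d, e, f}   OUT={a, b, c, d, e, f}
  B5:   IN={b, c, d, f}   OUT={a, b, c, d, f}
  B6:   IN={a, b, c, d, f}   OUT={a, b, d, e, f}
  B7:   IN={a, b, d, e, f}   OUT={a, b, d, e, f}
  B8:   IN={e, f}   OUT={}

Merge at B0: OUT[B0] = IN[B1] ⊔ IN[B3] = {a, b, c, d, e, f}
Applying B0's transfer function to that OUT value gives IN[B0] (row B0 above).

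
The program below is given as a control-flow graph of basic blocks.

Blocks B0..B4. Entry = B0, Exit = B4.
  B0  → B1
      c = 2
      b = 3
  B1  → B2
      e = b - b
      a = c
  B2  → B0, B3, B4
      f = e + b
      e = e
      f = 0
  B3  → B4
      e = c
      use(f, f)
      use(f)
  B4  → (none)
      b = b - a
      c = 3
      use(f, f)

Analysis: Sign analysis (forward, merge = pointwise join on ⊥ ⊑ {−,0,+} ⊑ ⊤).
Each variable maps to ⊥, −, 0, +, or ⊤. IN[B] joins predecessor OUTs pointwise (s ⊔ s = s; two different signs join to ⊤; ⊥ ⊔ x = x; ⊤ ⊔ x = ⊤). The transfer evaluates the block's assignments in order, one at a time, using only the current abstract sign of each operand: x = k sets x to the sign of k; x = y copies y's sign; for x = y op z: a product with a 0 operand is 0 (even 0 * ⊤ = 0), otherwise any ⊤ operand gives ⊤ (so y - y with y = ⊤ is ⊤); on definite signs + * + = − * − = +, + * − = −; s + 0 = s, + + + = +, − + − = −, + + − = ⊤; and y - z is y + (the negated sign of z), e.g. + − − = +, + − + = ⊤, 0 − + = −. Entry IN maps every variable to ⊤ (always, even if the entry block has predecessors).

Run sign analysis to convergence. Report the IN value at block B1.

Answer: {a: ⊤, b: +, c: +, d: ⊤, e: ⊤, f: ⊤}

Working:
Fixpoint table:
  B0:  IN=(all ⊤)  OUT={b:+, c:+; rest ⊤}
  B1:  IN={b:+, c:+; rest ⊤}  OUT={a:+, b:+, c:+; rest ⊤}
  B2:  IN={a:+, b:+, c:+; rest ⊤}  OUT={a:+, b:+, c:+, f:0; rest ⊤}
  B3:  IN={a:+, b:+, c:+, f:0; rest ⊤}  OUT={a:+, b:+, c:+, e:+, f:0; rest ⊤}
  B4:  IN={a:+, b:+, c:+, f:0; rest ⊤}  OUT={a:+, c:+, f:0; rest ⊤}

Merge at B1: IN[B1] = OUT[B0] = {a: ⊤, b: +, c: +, d: ⊤, e: ⊤, f: ⊤}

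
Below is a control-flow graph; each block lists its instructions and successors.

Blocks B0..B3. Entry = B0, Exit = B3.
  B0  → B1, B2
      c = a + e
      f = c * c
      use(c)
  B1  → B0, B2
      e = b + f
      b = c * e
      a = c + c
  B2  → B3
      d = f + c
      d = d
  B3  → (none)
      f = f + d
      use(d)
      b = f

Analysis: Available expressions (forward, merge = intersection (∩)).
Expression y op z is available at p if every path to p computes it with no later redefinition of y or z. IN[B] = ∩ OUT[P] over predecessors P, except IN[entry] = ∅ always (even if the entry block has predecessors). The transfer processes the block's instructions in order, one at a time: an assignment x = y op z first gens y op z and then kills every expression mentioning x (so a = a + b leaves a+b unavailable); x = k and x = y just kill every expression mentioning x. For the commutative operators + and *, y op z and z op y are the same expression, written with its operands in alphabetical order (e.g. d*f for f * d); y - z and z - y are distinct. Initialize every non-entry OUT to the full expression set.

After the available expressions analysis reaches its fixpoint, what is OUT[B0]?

Answer: {a+e, c*c}

Derivation:
Fixpoint table:
  B0: | IN={} | OUT={a+e, c*c}
  B1: | IN={a+e, c*c} | OUT={c*c, c*e, c+c}
  B2: | IN={c*c} | OUT={c*c, c+f}
  B3: | IN={c*c, c+f} | OUT={c*c}

Merge at B0 (entry node, so the boundary value {} is joined with the incoming edge(s)): IN[B0] = {} ∩ OUT[B1] = {}
Applying B0's transfer function to that IN value gives OUT[B0] (row B0 above).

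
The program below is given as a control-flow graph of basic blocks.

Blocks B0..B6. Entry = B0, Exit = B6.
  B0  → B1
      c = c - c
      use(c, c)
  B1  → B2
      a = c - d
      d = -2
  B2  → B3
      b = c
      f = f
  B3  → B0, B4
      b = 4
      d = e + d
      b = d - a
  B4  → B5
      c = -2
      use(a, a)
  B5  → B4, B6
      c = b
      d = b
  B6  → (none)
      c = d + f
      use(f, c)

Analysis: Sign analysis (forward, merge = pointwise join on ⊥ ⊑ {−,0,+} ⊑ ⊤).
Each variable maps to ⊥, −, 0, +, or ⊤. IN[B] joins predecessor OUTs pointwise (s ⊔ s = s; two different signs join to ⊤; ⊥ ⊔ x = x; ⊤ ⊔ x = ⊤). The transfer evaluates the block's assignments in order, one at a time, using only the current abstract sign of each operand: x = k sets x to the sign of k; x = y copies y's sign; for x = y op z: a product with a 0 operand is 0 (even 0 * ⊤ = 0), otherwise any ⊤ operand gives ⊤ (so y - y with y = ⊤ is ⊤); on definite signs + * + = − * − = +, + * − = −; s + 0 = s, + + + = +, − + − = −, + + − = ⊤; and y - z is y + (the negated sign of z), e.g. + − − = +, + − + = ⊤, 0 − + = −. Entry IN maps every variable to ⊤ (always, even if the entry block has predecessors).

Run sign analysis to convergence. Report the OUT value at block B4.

Per-block solution:
  B0:   IN=(all ⊤)   OUT=(all ⊤)
  B1:   IN=(all ⊤)   OUT={d:-; rest ⊤}
  B2:   IN={d:-; rest ⊤}   OUT={d:-; rest ⊤}
  B3:   IN={d:-; rest ⊤}   OUT=(all ⊤)
  B4:   IN=(all ⊤)   OUT={c:-; rest ⊤}
  B5:   IN={c:-; rest ⊤}   OUT=(all ⊤)
  B6:   IN=(all ⊤)   OUT=(all ⊤)

Merge at B4: IN[B4] = OUT[B3] ⊔ OUT[B5] = {a: ⊤, b: ⊤, c: ⊤, d: ⊤, e: ⊤, f: ⊤}
Applying B4's transfer function to that IN value gives OUT[B4] (row B4 above).

Answer: {a: ⊤, b: ⊤, c: -, d: ⊤, e: ⊤, f: ⊤}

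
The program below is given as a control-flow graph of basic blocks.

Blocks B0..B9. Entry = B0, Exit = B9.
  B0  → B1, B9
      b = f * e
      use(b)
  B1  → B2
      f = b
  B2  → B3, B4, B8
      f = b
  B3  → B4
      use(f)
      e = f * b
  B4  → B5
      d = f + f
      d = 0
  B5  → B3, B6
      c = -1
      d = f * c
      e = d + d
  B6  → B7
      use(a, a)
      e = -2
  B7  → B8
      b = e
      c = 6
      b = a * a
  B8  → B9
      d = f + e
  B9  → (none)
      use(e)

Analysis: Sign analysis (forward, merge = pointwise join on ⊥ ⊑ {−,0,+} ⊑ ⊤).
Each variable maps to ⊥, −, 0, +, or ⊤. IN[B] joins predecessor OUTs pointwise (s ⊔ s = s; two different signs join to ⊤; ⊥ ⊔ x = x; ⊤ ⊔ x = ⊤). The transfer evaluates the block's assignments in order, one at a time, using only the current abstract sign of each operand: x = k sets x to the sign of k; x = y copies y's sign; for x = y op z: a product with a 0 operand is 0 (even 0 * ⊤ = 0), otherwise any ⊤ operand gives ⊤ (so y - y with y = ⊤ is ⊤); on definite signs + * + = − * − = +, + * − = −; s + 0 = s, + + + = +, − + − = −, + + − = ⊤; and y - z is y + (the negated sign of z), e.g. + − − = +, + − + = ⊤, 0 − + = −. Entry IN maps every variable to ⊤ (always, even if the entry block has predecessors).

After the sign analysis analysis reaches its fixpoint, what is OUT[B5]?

Per-block solution:
  B0:  IN=(all ⊤)  OUT=(all ⊤)
  B1:  IN=(all ⊤)  OUT=(all ⊤)
  B2:  IN=(all ⊤)  OUT=(all ⊤)
  B3:  IN=(all ⊤)  OUT=(all ⊤)
  B4:  IN=(all ⊤)  OUT={d:0; rest ⊤}
  B5:  IN={d:0; rest ⊤}  OUT={c:-; rest ⊤}
  B6:  IN={c:-; rest ⊤}  OUT={c:-, e:-; rest ⊤}
  B7:  IN={c:-, e:-; rest ⊤}  OUT={c:+, e:-; rest ⊤}
  B8:  IN=(all ⊤)  OUT=(all ⊤)
  B9:  IN=(all ⊤)  OUT=(all ⊤)

Merge at B5: IN[B5] = OUT[B4] = {a: ⊤, b: ⊤, c: ⊤, d: 0, e: ⊤, f: ⊤}
Applying B5's transfer function to that IN value gives OUT[B5] (row B5 above).

Answer: {a: ⊤, b: ⊤, c: -, d: ⊤, e: ⊤, f: ⊤}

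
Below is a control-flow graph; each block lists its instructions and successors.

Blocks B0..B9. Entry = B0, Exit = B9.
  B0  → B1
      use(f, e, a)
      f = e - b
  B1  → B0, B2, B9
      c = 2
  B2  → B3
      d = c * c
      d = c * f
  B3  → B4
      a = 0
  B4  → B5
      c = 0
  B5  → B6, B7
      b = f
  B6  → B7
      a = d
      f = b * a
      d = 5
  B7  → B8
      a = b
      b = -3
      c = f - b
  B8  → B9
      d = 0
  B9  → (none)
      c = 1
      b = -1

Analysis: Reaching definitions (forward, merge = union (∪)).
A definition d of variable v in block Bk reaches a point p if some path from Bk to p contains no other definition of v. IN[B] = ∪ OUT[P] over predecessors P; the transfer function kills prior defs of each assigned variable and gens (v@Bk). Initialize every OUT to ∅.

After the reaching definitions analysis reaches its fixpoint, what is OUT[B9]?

Answer: {a@B7, b@B9, c@B9, d@B8, f@B0, f@B6}

Trace:
Per-block solution:
  B0: | IN={c@B1, f@B0} | OUT={c@B1, f@B0}
  B1: | IN={c@B1, f@B0} | OUT={c@B1, f@B0}
  B2: | IN={c@B1, f@B0} | OUT={c@B1, d@B2, f@B0}
  B3: | IN={c@B1, d@B2, f@B0} | OUT={a@B3, c@B1, d@B2, f@B0}
  B4: | IN={a@B3, c@B1, d@B2, f@B0} | OUT={a@B3, c@B4, d@B2, f@B0}
  B5: | IN={a@B3, c@B4, d@B2, f@B0} | OUT={a@B3, b@B5, c@B4, d@B2, f@B0}
  B6: | IN={a@B3, b@B5, c@B4, d@B2, f@B0} | OUT={a@B6, b@B5, c@B4, d@B6, f@B6}
  B7: | IN={a@B3, a@B6, b@B5, c@B4, d@B2, d@B6, f@B0, f@B6} | OUT={a@B7, b@B7, c@B7, d@B2, d@B6, f@B0, f@B6}
  B8: | IN={a@B7, b@B7, c@B7, d@B2, d@B6, f@B0, f@B6} | OUT={a@B7, b@B7, c@B7, d@B8, f@B0, f@B6}
  B9: | IN={a@B7, b@B7, c@B1, c@B7, d@B8, f@B0, f@B6} | OUT={a@B7, b@B9, c@B9, d@B8, f@B0, f@B6}

Merge at B9: IN[B9] = OUT[B1] ⊔ OUT[B8] = {a@B7, b@B7, c@B1, c@B7, d@B8, f@B0, f@B6}
Applying B9's transfer function to that IN value gives OUT[B9] (row B9 above).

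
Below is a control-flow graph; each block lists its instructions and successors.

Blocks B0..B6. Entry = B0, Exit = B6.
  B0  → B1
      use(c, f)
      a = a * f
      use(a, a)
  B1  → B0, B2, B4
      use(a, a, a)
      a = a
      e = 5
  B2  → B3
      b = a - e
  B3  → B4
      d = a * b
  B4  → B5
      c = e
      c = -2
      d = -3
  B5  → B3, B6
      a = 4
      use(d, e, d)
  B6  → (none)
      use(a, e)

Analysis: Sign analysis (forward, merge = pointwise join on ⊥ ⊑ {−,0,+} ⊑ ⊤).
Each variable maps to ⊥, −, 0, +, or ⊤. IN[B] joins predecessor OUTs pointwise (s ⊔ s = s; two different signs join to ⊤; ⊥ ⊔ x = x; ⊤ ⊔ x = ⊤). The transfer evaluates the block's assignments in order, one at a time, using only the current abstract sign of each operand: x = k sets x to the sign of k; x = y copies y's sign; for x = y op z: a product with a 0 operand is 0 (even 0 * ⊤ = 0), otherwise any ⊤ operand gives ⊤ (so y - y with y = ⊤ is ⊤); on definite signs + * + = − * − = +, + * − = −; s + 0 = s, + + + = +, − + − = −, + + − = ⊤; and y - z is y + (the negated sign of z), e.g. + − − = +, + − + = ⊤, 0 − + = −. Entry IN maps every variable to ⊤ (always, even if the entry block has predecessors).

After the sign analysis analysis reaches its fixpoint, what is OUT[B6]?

Answer: {a: +, b: ⊤, c: -, d: -, e: +, f: ⊤}

Derivation:
Per-block solution:
  B0: | IN=(all ⊤) | OUT=(all ⊤)
  B1: | IN=(all ⊤) | OUT={e:+; rest ⊤}
  B2: | IN={e:+; rest ⊤} | OUT={e:+; rest ⊤}
  B3: | IN={e:+; rest ⊤} | OUT={e:+; rest ⊤}
  B4: | IN={e:+; rest ⊤} | OUT={c:-, d:-, e:+; rest ⊤}
  B5: | IN={c:-, d:-, e:+; rest ⊤} | OUT={a:+, c:-, d:-, e:+; rest ⊤}
  B6: | IN={a:+, c:-, d:-, e:+; rest ⊤} | OUT={a:+, c:-, d:-, e:+; rest ⊤}

Merge at B6: IN[B6] = OUT[B5] = {a: +, b: ⊤, c: -, d: -, e: +, f: ⊤}
Applying B6's transfer function to that IN value gives OUT[B6] (row B6 above).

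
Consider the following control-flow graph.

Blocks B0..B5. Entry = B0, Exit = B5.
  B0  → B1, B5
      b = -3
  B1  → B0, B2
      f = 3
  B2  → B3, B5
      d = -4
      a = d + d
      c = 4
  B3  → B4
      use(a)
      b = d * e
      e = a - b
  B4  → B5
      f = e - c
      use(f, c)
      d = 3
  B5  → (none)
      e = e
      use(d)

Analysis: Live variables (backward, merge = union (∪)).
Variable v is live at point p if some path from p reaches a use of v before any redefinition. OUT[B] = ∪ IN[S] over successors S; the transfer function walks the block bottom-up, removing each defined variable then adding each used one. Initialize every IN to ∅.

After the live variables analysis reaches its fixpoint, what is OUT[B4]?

Answer: {d, e}

Derivation:
Converged values:
  B0: | IN={d, e} | OUT={d, e}
  B1: | IN={d, e} | OUT={d, e}
  B2: | IN={e} | OUT={a, c, d, e}
  B3: | IN={a, c, d, e} | OUT={c, e}
  B4: | IN={c, e} | OUT={d, e}
  B5: | IN={d, e} | OUT={}

Merge at B4: OUT[B4] = IN[B5] = {d, e}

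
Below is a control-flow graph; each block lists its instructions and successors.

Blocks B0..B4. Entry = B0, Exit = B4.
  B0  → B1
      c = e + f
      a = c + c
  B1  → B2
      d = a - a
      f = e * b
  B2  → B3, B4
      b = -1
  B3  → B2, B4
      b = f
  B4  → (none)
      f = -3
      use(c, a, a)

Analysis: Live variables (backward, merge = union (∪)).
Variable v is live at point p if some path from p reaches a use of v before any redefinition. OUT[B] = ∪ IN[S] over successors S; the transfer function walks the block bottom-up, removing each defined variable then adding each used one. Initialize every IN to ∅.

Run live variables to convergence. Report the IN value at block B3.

Answer: {a, c, f}

Derivation:
Fixpoint table:
  B0: | IN={b, e, f} | OUT={a, b, c, e}
  B1: | IN={a, b, c, e} | OUT={a, c, f}
  B2: | IN={a, c, f} | OUT={a, c, f}
  B3: | IN={a, c, f} | OUT={a, c, f}
  B4: | IN={a, c} | OUT={}

Merge at B3: OUT[B3] = IN[B2] ⊔ IN[B4] = {a, c, f}
Applying B3's transfer function to that OUT value gives IN[B3] (row B3 above).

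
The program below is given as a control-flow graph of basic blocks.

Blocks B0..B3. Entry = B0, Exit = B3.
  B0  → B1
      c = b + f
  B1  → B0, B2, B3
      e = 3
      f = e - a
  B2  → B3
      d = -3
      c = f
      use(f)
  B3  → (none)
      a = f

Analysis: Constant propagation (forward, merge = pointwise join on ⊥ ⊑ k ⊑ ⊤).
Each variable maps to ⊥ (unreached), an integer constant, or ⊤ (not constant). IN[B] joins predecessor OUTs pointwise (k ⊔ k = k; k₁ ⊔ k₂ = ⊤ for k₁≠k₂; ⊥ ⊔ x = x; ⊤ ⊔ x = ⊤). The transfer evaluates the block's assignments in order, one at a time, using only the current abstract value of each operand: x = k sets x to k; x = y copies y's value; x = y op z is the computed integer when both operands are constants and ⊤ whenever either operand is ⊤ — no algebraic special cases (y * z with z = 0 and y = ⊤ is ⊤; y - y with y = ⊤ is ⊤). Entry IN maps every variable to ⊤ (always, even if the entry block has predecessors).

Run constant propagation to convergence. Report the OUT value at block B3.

Answer: {a: ⊤, b: ⊤, c: ⊤, d: ⊤, e: 3, f: ⊤}

Working:
Per-block solution:
  B0:   IN=(all ⊤)   OUT=(all ⊤)
  B1:   IN=(all ⊤)   OUT={e:3; rest ⊤}
  B2:   IN={e:3; rest ⊤}   OUT={d:-3, e:3; rest ⊤}
  B3:   IN={e:3; rest ⊤}   OUT={e:3; rest ⊤}

Merge at B3: IN[B3] = OUT[B1] ⊔ OUT[B2] = {a: ⊤, b: ⊤, c: ⊤, d: ⊤, e: 3, f: ⊤}
Applying B3's transfer function to that IN value gives OUT[B3] (row B3 above).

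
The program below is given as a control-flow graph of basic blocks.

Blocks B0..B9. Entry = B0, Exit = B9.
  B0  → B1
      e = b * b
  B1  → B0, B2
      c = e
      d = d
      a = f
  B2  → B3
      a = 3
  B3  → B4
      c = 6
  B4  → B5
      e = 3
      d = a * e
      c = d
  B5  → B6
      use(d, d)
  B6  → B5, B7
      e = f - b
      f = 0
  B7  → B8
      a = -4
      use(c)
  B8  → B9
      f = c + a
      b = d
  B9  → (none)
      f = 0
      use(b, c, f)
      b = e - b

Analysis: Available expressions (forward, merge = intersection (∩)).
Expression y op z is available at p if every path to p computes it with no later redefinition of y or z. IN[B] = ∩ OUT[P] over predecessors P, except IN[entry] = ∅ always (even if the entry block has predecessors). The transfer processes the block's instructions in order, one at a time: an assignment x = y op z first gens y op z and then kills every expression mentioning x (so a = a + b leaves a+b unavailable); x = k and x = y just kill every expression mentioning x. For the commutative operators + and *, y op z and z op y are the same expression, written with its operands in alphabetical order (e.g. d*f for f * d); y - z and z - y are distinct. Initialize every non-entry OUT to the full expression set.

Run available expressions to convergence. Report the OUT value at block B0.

Answer: {b*b}

Trace:
Fixpoint table:
  B0: | IN={} | OUT={b*b}
  B1: | IN={b*b} | OUT={b*b}
  B2: | IN={b*b} | OUT={b*b}
  B3: | IN={b*b} | OUT={b*b}
  B4: | IN={b*b} | OUT={a*e, b*b}
  B5: | IN={b*b} | OUT={b*b}
  B6: | IN={b*b} | OUT={b*b}
  B7: | IN={b*b} | OUT={b*b}
  B8: | IN={b*b} | OUT={a+c}
  B9: | IN={a+c} | OUT={a+c}

Merge at B0 (entry node, so the boundary value {} is joined with the incoming edge(s)): IN[B0] = {} ∩ OUT[B1] = {}
Applying B0's transfer function to that IN value gives OUT[B0] (row B0 above).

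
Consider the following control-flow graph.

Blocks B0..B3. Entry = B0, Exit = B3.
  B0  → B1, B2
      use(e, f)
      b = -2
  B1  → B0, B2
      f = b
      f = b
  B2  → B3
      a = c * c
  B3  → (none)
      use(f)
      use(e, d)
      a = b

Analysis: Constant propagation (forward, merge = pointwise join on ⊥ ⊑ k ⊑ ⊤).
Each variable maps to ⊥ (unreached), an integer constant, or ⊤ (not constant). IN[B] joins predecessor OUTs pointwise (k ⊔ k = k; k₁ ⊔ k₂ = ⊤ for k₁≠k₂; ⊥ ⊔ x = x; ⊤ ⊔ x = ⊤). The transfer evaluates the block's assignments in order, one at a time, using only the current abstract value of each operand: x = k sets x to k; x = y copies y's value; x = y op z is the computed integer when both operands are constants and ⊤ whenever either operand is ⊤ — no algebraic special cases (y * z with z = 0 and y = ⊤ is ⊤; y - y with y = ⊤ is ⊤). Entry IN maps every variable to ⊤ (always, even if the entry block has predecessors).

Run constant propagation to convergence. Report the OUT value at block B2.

Converged values:
  B0:   IN=(all ⊤)   OUT={b:-2; rest ⊤}
  B1:   IN={b:-2; rest ⊤}   OUT={b:-2, f:-2; rest ⊤}
  B2:   IN={b:-2; rest ⊤}   OUT={b:-2; rest ⊤}
  B3:   IN={b:-2; rest ⊤}   OUT={a:-2, b:-2; rest ⊤}

Merge at B2: IN[B2] = OUT[B0] ⊔ OUT[B1] = {a: ⊤, b: -2, c: ⊤, d: ⊤, e: ⊤, f: ⊤}
Applying B2's transfer function to that IN value gives OUT[B2] (row B2 above).

Answer: {a: ⊤, b: -2, c: ⊤, d: ⊤, e: ⊤, f: ⊤}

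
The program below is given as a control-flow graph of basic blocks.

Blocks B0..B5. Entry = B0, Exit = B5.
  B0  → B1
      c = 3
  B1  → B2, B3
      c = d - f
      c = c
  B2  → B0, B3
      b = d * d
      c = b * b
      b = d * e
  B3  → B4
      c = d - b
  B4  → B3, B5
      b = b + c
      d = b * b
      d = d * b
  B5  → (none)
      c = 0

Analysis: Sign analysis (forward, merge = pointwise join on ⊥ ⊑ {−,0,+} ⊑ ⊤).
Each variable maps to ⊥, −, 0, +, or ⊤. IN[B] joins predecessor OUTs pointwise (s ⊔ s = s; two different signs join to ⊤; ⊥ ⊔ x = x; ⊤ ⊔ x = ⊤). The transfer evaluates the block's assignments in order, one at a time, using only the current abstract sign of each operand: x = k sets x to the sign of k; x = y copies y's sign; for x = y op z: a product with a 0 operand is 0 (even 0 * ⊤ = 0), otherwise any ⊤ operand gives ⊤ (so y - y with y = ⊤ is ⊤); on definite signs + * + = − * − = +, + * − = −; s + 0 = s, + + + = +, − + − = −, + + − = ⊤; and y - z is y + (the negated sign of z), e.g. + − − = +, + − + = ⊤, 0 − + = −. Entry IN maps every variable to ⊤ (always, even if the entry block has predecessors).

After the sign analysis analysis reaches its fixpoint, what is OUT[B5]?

Answer: {a: ⊤, b: ⊤, c: 0, d: ⊤, e: ⊤, f: ⊤}

Working:
Converged values:
  B0:  IN=(all ⊤)  OUT={c:+; rest ⊤}
  B1:  IN={c:+; rest ⊤}  OUT=(all ⊤)
  B2:  IN=(all ⊤)  OUT=(all ⊤)
  B3:  IN=(all ⊤)  OUT=(all ⊤)
  B4:  IN=(all ⊤)  OUT=(all ⊤)
  B5:  IN=(all ⊤)  OUT={c:0; rest ⊤}

Merge at B5: IN[B5] = OUT[B4] = {a: ⊤, b: ⊤, c: ⊤, d: ⊤, e: ⊤, f: ⊤}
Applying B5's transfer function to that IN value gives OUT[B5] (row B5 above).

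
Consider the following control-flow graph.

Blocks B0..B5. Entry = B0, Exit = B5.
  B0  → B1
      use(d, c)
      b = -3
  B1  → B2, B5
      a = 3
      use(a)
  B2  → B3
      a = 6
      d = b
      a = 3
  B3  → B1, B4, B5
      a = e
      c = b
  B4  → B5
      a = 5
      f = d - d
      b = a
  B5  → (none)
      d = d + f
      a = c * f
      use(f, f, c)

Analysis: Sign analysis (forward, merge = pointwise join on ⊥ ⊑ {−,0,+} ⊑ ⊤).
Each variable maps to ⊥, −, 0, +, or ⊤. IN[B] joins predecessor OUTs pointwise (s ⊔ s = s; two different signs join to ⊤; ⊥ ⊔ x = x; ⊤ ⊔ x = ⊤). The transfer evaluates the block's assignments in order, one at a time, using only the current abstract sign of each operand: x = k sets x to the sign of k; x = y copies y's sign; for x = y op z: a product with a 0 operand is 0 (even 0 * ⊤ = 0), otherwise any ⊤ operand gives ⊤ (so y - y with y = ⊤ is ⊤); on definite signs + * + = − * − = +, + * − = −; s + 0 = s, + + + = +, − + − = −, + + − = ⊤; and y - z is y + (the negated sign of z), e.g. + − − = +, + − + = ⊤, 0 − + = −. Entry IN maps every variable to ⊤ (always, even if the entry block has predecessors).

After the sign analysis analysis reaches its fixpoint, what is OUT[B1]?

Fixpoint table:
  B0:   IN=(all ⊤)   OUT={b:-; rest ⊤}
  B1:   IN={b:-; rest ⊤}   OUT={a:+, b:-; rest ⊤}
  B2:   IN={a:+, b:-; rest ⊤}   OUT={a:+, b:-, d:-; rest ⊤}
  B3:   IN={a:+, b:-, d:-; rest ⊤}   OUT={b:-, c:-, d:-; rest ⊤}
  B4:   IN={b:-, c:-, d:-; rest ⊤}   OUT={a:+, b:+, c:-, d:-; rest ⊤}
  B5:   IN=(all ⊤)   OUT=(all ⊤)

Merge at B1: IN[B1] = OUT[B0] ⊔ OUT[B3] = {a: ⊤, b: -, c: ⊤, d: ⊤, e: ⊤, f: ⊤}
Applying B1's transfer function to that IN value gives OUT[B1] (row B1 above).

Answer: {a: +, b: -, c: ⊤, d: ⊤, e: ⊤, f: ⊤}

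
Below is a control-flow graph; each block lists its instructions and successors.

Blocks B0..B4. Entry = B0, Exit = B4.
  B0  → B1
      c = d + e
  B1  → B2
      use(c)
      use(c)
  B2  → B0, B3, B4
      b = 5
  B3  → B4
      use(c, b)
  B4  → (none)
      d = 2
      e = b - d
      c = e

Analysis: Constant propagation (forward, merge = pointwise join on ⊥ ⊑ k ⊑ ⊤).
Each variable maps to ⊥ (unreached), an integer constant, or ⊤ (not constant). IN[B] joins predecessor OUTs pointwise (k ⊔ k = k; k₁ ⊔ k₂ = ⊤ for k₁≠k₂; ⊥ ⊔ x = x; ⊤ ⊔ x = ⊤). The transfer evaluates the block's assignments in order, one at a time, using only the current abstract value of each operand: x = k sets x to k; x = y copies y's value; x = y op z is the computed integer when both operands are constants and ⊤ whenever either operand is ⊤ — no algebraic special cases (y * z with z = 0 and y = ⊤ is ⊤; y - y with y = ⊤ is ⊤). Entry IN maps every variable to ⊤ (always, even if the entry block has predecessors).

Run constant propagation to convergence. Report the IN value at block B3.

Answer: {a: ⊤, b: 5, c: ⊤, d: ⊤, e: ⊤, f: ⊤}

Derivation:
Fixpoint table:
  B0: | IN=(all ⊤) | OUT=(all ⊤)
  B1: | IN=(all ⊤) | OUT=(all ⊤)
  B2: | IN=(all ⊤) | OUT={b:5; rest ⊤}
  B3: | IN={b:5; rest ⊤} | OUT={b:5; rest ⊤}
  B4: | IN={b:5; rest ⊤} | OUT={b:5, c:3, d:2, e:3; rest ⊤}

Merge at B3: IN[B3] = OUT[B2] = {a: ⊤, b: 5, c: ⊤, d: ⊤, e: ⊤, f: ⊤}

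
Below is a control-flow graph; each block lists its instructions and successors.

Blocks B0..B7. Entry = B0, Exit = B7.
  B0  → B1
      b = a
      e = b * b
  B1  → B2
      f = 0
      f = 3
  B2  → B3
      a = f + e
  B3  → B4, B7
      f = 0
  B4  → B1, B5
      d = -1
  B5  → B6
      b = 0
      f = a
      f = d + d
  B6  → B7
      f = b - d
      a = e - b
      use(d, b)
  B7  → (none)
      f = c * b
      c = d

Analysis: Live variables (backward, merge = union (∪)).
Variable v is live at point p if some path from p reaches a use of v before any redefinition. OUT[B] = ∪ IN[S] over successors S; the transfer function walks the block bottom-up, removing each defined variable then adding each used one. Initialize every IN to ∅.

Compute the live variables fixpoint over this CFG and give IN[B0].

Answer: {a, c, d}

Derivation:
Per-block solution:
  B0:  IN={a, c, d}  OUT={b, c, d, e}
  B1:  IN={b, c, d, e}  OUT={b, c, d, e, f}
  B2:  IN={b, c, d, e, f}  OUT={a, b, c, d, e}
  B3:  IN={a, b, c, d, e}  OUT={a, b, c, d, e}
  B4:  IN={a, b, c, e}  OUT={a, b, c, d, e}
  B5:  IN={a, c, d, e}  OUT={b, c, d, e}
  B6:  IN={b, c, d, e}  OUT={b, c, d}
  B7:  IN={b, c, d}  OUT={}

Merge at B0: OUT[B0] = IN[B1] = {b, c, d, e}
Applying B0's transfer function to that OUT value gives IN[B0] (row B0 above).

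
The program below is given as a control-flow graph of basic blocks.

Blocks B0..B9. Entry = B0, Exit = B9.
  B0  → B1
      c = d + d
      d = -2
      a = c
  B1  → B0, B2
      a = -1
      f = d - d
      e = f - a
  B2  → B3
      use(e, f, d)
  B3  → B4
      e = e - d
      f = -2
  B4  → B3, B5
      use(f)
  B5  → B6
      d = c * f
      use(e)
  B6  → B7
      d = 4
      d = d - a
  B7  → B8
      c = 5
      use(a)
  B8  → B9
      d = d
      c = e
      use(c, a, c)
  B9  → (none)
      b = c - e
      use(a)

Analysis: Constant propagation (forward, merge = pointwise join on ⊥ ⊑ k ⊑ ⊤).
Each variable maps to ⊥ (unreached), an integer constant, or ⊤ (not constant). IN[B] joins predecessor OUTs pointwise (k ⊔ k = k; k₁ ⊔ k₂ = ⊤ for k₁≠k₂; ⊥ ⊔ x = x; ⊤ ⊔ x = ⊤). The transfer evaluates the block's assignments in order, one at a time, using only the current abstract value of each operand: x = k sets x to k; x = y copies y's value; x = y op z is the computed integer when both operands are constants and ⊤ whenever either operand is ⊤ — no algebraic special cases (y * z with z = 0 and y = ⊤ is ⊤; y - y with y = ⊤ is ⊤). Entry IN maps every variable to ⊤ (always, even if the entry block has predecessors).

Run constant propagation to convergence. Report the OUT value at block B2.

Fixpoint table:
  B0:   IN=(all ⊤)   OUT={d:-2; rest ⊤}
  B1:   IN={d:-2; rest ⊤}   OUT={a:-1, d:-2, e:1, f:0; rest ⊤}
  B2:   IN={a:-1, d:-2, e:1, f:0; rest ⊤}   OUT={a:-1, d:-2, e:1, f:0; rest ⊤}
  B3:   IN={a:-1, d:-2; rest ⊤}   OUT={a:-1, d:-2, f:-2; rest ⊤}
  B4:   IN={a:-1, d:-2, f:-2; rest ⊤}   OUT={a:-1, d:-2, f:-2; rest ⊤}
  B5:   IN={a:-1, d:-2, f:-2; rest ⊤}   OUT={a:-1, f:-2; rest ⊤}
  B6:   IN={a:-1, f:-2; rest ⊤}   OUT={a:-1, d:5, f:-2; rest ⊤}
  B7:   IN={a:-1, d:5, f:-2; rest ⊤}   OUT={a:-1, c:5, d:5, f:-2; rest ⊤}
  B8:   IN={a:-1, c:5, d:5, f:-2; rest ⊤}   OUT={a:-1, d:5, f:-2; rest ⊤}
  B9:   IN={a:-1, d:5, f:-2; rest ⊤}   OUT={a:-1, d:5, f:-2; rest ⊤}

Merge at B2: IN[B2] = OUT[B1] = {a: -1, b: ⊤, c: ⊤, d: -2, e: 1, f: 0}
Applying B2's transfer function to that IN value gives OUT[B2] (row B2 above).

Answer: {a: -1, b: ⊤, c: ⊤, d: -2, e: 1, f: 0}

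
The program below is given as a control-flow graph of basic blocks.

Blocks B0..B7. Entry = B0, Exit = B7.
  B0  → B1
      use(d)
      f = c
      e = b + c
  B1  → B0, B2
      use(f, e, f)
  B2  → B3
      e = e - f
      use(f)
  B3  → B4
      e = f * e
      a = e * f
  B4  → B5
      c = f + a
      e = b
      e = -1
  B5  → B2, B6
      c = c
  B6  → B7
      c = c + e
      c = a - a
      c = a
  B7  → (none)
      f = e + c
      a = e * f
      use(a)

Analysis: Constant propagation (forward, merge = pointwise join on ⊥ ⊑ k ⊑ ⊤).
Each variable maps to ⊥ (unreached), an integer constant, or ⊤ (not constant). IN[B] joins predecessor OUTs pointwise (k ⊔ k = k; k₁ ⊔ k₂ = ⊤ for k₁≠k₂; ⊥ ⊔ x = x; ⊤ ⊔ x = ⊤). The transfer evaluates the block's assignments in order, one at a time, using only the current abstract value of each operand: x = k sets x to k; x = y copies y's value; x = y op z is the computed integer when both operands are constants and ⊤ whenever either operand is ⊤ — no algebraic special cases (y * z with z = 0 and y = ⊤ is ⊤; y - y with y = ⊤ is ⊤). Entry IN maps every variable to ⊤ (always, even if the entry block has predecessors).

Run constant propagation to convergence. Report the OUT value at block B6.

Fixpoint table:
  B0:  IN=(all ⊤)  OUT=(all ⊤)
  B1:  IN=(all ⊤)  OUT=(all ⊤)
  B2:  IN=(all ⊤)  OUT=(all ⊤)
  B3:  IN=(all ⊤)  OUT=(all ⊤)
  B4:  IN=(all ⊤)  OUT={e:-1; rest ⊤}
  B5:  IN={e:-1; rest ⊤}  OUT={e:-1; rest ⊤}
  B6:  IN={e:-1; rest ⊤}  OUT={e:-1; rest ⊤}
  B7:  IN={e:-1; rest ⊤}  OUT={e:-1; rest ⊤}

Merge at B6: IN[B6] = OUT[B5] = {a: ⊤, b: ⊤, c: ⊤, d: ⊤, e: -1, f: ⊤}
Applying B6's transfer function to that IN value gives OUT[B6] (row B6 above).

Answer: {a: ⊤, b: ⊤, c: ⊤, d: ⊤, e: -1, f: ⊤}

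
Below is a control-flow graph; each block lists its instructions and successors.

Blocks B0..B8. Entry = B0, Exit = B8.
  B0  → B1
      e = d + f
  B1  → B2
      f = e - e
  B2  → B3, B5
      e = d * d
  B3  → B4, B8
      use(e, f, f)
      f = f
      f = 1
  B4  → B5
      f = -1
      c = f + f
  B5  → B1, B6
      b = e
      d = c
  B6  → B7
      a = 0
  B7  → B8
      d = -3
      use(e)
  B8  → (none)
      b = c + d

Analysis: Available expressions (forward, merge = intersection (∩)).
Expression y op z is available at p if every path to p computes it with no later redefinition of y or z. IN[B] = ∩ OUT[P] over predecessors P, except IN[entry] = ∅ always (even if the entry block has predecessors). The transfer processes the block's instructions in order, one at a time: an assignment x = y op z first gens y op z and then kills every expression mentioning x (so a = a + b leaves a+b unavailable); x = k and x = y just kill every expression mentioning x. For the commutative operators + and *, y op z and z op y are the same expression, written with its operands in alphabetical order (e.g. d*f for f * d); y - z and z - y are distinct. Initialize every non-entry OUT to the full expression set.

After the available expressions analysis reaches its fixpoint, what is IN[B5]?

Answer: {d*d}

Working:
Fixpoint table:
  B0: | IN={} | OUT={d+f}
  B1: | IN={} | OUT={e-e}
  B2: | IN={e-e} | OUT={d*d}
  B3: | IN={d*d} | OUT={d*d}
  B4: | IN={d*d} | OUT={d*d, f+f}
  B5: | IN={d*d} | OUT={}
  B6: | IN={} | OUT={}
  B7: | IN={} | OUT={}
  B8: | IN={} | OUT={c+d}

Merge at B5: IN[B5] = OUT[B2] ∩ OUT[B4] = {d*d}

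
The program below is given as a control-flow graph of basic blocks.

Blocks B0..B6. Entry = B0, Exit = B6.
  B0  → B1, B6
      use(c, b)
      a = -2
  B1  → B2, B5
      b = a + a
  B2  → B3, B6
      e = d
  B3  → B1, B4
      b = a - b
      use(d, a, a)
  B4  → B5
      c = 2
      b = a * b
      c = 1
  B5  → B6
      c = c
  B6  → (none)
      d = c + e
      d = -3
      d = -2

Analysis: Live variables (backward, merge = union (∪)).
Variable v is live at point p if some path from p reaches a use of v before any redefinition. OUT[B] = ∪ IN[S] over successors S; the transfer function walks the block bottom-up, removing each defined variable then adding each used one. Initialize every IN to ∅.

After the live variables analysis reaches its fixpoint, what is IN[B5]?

Answer: {c, e}

Working:
Per-block solution:
  B0:  IN={b, c, d, e}  OUT={a, c, d, e}
  B1:  IN={a, c, d, e}  OUT={a, b, c, d, e}
  B2:  IN={a, b, c, d}  OUT={a, b, c, d, e}
  B3:  IN={a, b, c, d, e}  OUT={a, b, c, d, e}
  B4:  IN={a, b, e}  OUT={c, e}
  B5:  IN={c, e}  OUT={c, e}
  B6:  IN={c, e}  OUT={}

Merge at B5: OUT[B5] = IN[B6] = {c, e}
Applying B5's transfer function to that OUT value gives IN[B5] (row B5 above).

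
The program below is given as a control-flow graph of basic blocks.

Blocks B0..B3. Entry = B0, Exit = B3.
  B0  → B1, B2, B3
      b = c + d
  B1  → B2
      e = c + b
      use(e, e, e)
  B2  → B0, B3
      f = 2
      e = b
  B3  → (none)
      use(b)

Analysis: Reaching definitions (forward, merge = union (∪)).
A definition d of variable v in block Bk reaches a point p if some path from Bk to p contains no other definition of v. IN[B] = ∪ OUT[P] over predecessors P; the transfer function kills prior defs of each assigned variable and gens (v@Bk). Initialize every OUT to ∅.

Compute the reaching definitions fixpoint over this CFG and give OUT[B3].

Converged values:
  B0:   IN={b@B0, e@B2, f@B2}   OUT={b@B0, e@B2, f@B2}
  B1:   IN={b@B0, e@B2, f@B2}   OUT={b@B0, e@B1, f@B2}
  B2:   IN={b@B0, e@B1, e@B2, f@B2}   OUT={b@B0, e@B2, f@B2}
  B3:   IN={b@B0, e@B2, f@B2}   OUT={b@B0, e@B2, f@B2}

Merge at B3: IN[B3] = OUT[B0] ⊔ OUT[B2] = {b@B0, e@B2, f@B2}
Applying B3's transfer function to that IN value gives OUT[B3] (row B3 above).

Answer: {b@B0, e@B2, f@B2}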